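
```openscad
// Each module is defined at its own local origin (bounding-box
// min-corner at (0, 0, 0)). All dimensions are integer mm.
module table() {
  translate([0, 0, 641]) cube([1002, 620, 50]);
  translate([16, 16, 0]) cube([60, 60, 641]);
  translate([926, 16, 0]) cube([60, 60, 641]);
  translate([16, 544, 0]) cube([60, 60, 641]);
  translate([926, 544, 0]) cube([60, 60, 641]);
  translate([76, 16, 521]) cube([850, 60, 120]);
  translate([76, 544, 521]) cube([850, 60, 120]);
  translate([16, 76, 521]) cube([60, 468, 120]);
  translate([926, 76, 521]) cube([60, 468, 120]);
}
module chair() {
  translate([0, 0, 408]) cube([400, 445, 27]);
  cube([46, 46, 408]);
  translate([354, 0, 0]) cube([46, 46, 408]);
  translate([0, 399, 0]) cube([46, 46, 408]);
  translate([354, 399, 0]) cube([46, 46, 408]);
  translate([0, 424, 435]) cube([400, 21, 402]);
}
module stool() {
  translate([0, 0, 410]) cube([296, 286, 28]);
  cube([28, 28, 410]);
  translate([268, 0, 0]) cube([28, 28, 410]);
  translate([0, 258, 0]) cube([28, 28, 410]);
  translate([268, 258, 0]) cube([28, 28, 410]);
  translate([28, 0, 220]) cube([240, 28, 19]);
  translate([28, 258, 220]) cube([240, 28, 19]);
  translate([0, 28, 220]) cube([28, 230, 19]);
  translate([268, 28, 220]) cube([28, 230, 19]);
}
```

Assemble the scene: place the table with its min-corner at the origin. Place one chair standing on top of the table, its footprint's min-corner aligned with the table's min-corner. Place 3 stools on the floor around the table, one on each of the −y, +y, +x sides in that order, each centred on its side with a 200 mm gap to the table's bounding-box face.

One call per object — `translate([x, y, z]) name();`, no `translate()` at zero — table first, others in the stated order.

table();
translate([0, 0, 691]) chair();
translate([353, -486, 0]) stool();
translate([353, 820, 0]) stool();
translate([1202, 167, 0]) stool();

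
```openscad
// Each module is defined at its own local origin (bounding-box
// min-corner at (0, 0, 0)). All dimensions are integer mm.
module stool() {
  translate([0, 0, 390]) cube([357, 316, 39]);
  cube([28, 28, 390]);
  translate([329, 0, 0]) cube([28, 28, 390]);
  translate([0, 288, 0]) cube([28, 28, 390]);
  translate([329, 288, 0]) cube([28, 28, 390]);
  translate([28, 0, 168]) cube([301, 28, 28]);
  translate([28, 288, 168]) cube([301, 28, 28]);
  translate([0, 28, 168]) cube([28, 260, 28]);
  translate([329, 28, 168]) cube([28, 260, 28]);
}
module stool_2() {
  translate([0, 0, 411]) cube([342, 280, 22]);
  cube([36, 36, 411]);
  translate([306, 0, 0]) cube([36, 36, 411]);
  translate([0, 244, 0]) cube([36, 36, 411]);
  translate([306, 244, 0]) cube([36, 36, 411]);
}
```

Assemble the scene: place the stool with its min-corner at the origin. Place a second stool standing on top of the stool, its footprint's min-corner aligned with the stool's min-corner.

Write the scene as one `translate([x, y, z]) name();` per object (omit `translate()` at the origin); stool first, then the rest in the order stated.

stool();
translate([0, 0, 429]) stool_2();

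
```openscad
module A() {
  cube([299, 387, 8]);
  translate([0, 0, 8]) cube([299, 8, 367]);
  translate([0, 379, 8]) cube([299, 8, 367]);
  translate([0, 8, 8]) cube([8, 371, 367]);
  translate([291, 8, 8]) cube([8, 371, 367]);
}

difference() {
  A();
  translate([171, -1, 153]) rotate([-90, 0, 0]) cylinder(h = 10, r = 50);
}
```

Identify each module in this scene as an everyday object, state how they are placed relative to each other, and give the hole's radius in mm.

The subtracted cylinder has r = 50 mm.

A is an open box. The open box has a circular hole through its front wall. The hole's radius is 50 mm.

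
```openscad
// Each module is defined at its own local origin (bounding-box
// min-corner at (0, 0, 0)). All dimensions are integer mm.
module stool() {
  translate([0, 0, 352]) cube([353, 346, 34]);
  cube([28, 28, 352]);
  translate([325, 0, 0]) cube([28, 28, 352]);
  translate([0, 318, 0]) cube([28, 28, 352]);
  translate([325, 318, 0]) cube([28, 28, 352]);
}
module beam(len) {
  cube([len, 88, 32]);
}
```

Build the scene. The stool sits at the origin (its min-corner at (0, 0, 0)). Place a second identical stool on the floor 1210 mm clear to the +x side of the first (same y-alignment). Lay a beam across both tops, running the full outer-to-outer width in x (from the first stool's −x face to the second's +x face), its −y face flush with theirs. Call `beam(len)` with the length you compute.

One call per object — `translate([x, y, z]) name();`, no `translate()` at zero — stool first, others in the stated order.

stool();
translate([1563, 0, 0]) stool();
translate([0, 0, 386]) beam(1916);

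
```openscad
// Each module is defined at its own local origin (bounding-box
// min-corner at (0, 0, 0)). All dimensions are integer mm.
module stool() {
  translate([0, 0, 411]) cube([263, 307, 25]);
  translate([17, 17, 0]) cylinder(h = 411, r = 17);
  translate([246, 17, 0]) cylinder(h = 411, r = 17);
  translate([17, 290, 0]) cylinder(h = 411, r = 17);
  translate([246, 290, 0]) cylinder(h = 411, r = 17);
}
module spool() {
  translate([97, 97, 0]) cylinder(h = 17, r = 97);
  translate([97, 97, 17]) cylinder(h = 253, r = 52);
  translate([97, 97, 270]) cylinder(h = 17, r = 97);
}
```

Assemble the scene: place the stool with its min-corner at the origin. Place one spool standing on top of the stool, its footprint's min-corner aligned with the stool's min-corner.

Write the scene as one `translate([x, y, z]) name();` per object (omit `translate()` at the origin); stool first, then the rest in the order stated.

stool();
translate([0, 0, 436]) spool();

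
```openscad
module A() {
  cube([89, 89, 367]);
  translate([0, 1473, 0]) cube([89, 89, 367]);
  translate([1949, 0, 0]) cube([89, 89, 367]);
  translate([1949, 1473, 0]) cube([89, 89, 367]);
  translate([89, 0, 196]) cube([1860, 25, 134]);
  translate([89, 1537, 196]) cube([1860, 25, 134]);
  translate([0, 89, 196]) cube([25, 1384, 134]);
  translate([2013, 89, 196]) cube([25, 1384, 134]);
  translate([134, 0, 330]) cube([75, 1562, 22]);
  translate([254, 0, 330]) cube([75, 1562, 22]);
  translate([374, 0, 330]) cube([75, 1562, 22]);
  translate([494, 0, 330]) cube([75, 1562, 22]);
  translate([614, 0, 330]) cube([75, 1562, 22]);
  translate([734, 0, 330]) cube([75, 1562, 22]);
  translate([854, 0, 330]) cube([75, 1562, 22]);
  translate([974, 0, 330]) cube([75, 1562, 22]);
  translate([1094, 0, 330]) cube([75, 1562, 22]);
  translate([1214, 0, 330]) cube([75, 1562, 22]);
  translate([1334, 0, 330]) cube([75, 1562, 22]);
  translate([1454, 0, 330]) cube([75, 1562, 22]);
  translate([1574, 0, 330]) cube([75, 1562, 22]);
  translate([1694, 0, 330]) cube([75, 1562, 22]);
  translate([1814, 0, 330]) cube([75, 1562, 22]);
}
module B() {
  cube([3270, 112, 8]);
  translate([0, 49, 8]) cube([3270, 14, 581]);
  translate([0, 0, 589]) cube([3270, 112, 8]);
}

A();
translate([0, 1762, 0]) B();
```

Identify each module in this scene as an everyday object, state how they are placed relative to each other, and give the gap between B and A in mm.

A is a bed frame. B is an I-beam. The I-beam is on the floor beside the bed frame on its +y side. The gap between the I-beam and the bed frame is 200 mm.

The I-beam's nearest face is 200 mm from the bed frame's +y face.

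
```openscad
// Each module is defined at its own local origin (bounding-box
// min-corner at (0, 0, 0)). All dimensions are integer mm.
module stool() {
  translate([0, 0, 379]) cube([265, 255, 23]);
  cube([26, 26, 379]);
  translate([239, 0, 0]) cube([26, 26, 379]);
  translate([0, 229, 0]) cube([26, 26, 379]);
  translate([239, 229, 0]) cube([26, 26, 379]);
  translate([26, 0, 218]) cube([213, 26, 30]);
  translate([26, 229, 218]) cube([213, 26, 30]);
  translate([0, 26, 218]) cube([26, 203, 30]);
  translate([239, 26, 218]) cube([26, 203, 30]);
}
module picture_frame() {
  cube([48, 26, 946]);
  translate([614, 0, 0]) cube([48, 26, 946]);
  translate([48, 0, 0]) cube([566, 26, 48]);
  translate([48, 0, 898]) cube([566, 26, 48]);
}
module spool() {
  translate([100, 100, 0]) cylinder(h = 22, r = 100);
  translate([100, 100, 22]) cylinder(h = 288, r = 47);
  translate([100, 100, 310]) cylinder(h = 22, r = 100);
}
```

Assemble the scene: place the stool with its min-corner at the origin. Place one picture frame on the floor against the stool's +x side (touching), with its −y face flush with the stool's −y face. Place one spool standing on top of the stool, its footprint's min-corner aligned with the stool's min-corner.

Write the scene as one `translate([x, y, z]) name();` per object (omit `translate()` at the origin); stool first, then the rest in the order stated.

stool();
translate([265, 0, 0]) picture_frame();
translate([0, 0, 402]) spool();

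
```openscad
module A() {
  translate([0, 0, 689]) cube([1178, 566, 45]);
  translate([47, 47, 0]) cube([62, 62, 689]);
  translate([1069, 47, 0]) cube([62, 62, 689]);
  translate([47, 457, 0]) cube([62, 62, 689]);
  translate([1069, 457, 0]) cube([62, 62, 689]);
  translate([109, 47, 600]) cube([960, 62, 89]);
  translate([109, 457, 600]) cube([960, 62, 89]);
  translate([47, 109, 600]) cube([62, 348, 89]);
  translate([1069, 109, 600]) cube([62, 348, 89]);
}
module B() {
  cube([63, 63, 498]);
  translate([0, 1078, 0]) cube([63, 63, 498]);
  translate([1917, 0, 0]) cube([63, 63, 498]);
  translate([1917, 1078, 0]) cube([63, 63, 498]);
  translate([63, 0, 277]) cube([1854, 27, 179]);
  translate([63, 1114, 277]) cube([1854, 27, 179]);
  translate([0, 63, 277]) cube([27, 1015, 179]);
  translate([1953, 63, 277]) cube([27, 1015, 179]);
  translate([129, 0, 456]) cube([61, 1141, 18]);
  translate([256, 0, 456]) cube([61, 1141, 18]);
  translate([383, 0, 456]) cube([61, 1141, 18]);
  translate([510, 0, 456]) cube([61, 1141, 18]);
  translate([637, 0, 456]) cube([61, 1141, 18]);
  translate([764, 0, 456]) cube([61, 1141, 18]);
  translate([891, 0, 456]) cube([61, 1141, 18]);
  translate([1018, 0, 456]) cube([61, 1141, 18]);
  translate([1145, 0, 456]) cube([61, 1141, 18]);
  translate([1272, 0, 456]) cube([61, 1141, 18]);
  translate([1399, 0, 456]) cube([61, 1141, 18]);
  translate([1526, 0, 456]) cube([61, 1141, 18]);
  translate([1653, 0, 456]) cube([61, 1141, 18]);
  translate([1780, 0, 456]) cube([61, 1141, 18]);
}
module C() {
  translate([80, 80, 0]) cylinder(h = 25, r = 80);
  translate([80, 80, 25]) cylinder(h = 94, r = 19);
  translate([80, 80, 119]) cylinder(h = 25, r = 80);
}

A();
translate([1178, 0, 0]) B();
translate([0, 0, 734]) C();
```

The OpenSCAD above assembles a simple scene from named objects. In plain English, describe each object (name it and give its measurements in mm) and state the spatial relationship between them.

A is a table with a 1178×566 mm rectangular top, 45 mm thick, top surface at z = 734 mm, supported by four 62×62 mm square legs, each inset 47 mm from the nearest pair of top edges, running from the floor. Four apron rails, 62 mm thick and 89 mm tall, run between adjacent legs with their top edges flush with the underside of the top and their outer faces flush with the legs' outer faces.

B is a bed frame 1980 mm long (x) by 1141 mm wide (y). Four 63×63 mm corner posts, 498 mm tall, at the corners of the footprint. Four rails of 27 mm thickness and 179 mm height run between adjacent posts with their undersides at z = 277 mm, their outer faces flush with the outside of the frame (the two x-running rails run between the posts' inner faces; the two y-running rails run between the posts' inner faces). 14 slats, each 61 mm wide (x) and 18 mm thick, lie across the top of the two x-running rails, running the full 1141 mm width of the frame in y; the slats are evenly spaced along x between the inner faces of the end posts with equal gaps (rounded down to the nearest mm) at the −x end and between each pair — any rounding remainder accumulates at the +x end.

C is a spool: two coaxial disc flanges of radius 80 mm and thickness 25 mm, joined by a core cylinder of radius 19 mm and height 94 mm. The lower flange rests on z = 0 and the three cylinders share a vertical axis.

The bed frame is against the table's +x side, with their −y faces flush. The spool is on top of the table.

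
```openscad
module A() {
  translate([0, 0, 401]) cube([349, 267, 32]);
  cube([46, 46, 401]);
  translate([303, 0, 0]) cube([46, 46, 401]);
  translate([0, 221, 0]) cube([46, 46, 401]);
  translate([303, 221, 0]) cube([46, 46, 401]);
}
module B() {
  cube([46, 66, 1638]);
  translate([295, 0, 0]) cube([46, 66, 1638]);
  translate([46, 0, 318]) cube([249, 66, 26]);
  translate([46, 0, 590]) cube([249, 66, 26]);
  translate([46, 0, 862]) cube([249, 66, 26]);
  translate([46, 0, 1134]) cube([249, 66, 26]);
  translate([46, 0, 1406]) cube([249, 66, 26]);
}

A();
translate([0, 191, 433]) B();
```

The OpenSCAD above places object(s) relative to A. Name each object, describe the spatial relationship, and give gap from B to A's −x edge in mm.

A is a stool. B is a ladder. The ladder is on top of the stool. The gap from the ladder to the stool's −x edge is 0 mm.

The ladder's min-x is at 0; the stool's min-x is 0; gap = 0 mm.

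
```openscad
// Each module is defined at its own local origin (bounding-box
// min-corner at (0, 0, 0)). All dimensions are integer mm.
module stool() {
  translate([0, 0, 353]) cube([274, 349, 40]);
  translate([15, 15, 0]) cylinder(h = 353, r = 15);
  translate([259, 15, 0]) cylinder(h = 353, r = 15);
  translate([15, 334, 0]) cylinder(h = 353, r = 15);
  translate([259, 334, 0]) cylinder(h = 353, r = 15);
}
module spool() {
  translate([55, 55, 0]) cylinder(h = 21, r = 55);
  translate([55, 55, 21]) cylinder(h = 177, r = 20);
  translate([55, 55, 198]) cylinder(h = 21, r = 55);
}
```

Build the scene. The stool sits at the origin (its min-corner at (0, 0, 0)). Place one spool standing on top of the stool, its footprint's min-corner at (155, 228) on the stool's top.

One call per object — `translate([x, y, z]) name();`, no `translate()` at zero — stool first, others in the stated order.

stool();
translate([155, 228, 393]) spool();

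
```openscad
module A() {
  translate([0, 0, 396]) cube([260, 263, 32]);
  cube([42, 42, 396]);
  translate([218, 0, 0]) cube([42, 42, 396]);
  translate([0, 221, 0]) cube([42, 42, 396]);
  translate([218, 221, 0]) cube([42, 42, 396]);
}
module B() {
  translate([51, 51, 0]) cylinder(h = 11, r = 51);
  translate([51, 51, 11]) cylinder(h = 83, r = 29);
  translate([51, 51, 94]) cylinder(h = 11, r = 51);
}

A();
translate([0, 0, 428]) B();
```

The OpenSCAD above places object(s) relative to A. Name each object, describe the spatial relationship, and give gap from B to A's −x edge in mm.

A is a stool. B is a spool. The spool is on top of the stool. The gap from the spool to the stool's −x edge is 0 mm.

The spool's min-x is at 0; the stool's min-x is 0; gap = 0 mm.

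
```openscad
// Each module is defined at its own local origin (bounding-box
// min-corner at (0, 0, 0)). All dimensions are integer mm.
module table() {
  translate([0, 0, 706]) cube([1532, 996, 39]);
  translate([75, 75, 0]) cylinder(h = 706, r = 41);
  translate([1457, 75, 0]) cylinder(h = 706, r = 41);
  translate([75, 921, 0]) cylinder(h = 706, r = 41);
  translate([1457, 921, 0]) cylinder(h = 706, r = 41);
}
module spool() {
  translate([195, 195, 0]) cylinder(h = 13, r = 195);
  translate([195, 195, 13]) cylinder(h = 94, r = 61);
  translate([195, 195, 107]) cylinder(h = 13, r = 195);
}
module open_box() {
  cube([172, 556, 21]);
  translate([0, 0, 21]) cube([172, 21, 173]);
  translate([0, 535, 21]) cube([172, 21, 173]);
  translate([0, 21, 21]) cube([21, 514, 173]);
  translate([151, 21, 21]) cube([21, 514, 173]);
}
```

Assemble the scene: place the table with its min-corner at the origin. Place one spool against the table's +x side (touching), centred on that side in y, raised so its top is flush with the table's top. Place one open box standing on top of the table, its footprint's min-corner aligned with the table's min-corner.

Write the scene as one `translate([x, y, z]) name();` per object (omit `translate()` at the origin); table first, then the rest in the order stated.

table();
translate([1532, 303, 625]) spool();
translate([0, 0, 745]) open_box();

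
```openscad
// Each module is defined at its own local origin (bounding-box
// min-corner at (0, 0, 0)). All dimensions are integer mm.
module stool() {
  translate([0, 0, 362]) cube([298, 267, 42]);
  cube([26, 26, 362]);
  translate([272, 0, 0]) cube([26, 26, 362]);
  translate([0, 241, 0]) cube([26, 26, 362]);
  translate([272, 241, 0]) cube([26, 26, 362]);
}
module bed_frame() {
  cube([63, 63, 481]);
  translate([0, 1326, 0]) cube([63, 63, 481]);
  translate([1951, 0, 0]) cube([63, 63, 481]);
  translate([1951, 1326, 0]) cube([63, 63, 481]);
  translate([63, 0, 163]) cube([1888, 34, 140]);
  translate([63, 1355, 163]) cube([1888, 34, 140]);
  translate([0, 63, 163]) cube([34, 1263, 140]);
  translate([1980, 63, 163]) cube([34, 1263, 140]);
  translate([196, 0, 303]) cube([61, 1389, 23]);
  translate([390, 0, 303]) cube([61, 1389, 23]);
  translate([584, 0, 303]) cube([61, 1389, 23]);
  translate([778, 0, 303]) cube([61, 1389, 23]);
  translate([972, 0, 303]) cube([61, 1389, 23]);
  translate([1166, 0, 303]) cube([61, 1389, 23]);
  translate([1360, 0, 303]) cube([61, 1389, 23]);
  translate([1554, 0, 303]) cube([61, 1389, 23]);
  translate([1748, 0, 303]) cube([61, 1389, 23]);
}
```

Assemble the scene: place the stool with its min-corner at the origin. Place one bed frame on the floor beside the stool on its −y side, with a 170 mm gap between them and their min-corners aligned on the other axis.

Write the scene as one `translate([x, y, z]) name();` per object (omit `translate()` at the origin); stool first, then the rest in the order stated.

stool();
translate([0, -1559, 0]) bed_frame();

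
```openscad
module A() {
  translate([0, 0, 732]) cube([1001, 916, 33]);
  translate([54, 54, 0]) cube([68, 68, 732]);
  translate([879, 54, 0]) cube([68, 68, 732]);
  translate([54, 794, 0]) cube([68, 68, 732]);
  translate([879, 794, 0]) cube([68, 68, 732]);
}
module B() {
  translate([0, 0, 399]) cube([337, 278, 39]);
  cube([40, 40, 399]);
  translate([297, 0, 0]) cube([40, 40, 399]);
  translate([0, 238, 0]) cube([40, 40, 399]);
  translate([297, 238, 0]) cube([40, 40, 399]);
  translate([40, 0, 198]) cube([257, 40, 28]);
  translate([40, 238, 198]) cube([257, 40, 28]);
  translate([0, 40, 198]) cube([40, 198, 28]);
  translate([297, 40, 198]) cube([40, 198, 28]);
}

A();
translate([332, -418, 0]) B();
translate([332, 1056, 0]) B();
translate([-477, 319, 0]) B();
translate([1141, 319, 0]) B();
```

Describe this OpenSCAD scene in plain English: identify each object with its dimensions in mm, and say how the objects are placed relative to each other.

A is a table: top 1001 mm (x) × 916 mm (y), 33 mm thick, upper face at z = 765 mm, on four 68×68 mm square legs, each inset 54 mm from the nearest pair of top edges, running from z = 0 to the bottom of the top.

B is a four-legged stool. The seat is a 337×278×39 mm slab whose top surface is at z = 438 mm; four square legs, each 40×40 mm in cross-section, run from the floor (z = 0) to the underside of the seat, each flush with a corner of the seat. Four stretchers, 40 mm wide and 28 mm tall, connect adjacent legs with their undersides at z = 198 mm, each running between the inner faces of the legs it joins and aligned with the legs' outer faces on the other axis.

Four stools sit around the table at the −y, +y, −x, +x sides.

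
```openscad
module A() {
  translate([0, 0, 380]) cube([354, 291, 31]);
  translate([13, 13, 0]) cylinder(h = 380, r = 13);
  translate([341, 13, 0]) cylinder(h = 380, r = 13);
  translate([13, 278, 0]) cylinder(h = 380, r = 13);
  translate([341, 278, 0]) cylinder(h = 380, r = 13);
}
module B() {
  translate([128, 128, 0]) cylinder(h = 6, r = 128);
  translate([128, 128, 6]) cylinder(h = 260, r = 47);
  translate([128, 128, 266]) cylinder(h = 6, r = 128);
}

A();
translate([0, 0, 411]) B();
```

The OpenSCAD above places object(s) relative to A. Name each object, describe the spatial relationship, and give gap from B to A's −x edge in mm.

A is a stool. B is a spool. The spool is on top of the stool. The gap from the spool to the stool's −x edge is 0 mm.

The spool's min-x is at 0; the stool's min-x is 0; gap = 0 mm.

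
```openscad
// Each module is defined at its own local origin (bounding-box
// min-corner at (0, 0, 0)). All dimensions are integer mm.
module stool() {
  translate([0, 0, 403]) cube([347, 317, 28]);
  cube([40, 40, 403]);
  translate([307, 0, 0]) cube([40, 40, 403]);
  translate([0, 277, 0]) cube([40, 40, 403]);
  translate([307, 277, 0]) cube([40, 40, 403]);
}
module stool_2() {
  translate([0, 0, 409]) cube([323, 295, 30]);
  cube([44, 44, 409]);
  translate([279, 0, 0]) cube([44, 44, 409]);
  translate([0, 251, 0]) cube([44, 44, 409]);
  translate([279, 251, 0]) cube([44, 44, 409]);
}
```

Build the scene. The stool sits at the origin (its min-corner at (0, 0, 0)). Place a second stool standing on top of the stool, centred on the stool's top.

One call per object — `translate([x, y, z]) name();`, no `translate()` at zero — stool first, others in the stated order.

stool();
translate([12, 11, 431]) stool_2();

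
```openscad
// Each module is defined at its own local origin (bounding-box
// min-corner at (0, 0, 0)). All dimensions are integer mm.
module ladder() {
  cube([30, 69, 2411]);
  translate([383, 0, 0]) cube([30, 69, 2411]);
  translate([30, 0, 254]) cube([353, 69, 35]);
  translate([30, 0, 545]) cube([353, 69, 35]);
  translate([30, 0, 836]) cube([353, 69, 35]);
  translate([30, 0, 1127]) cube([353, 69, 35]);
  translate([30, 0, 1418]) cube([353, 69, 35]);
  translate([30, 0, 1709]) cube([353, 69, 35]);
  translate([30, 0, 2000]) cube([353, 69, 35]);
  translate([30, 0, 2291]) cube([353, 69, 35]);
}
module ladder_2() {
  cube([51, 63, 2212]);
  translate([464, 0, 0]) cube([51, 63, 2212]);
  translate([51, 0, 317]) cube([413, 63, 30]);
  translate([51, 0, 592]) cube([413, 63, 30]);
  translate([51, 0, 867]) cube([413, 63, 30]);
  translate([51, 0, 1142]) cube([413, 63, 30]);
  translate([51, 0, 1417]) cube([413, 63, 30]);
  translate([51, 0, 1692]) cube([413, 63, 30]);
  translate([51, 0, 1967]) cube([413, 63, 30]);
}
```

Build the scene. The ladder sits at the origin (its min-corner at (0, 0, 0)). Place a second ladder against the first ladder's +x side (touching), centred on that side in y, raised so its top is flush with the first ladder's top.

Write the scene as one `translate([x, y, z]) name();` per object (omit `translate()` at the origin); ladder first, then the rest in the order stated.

ladder();
translate([413, 3, 199]) ladder_2();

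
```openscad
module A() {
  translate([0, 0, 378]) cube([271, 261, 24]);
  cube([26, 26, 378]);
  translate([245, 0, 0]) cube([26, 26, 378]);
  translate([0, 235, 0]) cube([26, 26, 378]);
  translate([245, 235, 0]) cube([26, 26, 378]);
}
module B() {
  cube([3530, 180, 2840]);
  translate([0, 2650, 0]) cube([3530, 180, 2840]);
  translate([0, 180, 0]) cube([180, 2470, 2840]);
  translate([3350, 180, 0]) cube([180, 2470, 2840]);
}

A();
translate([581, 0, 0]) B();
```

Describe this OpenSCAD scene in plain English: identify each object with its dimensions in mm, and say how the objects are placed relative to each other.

A is a simple wooden stool: a rectangular seat 271 mm (x) by 261 mm (y), 24 mm thick, top face at z = 402 mm, on four square legs, each 26×26 mm in cross-section. The legs rest on z = 0, each flush with a corner of the seat.

B is a box-shaped house frame (walls only): outside footprint 3530×2830 mm, wall height 2840 mm, wall thickness 180 mm. The two y-facing walls run the full x-width; the two x-facing walls fit between the inner faces of the y-facing walls.

The house frame is on the floor beside the stool on its +x side.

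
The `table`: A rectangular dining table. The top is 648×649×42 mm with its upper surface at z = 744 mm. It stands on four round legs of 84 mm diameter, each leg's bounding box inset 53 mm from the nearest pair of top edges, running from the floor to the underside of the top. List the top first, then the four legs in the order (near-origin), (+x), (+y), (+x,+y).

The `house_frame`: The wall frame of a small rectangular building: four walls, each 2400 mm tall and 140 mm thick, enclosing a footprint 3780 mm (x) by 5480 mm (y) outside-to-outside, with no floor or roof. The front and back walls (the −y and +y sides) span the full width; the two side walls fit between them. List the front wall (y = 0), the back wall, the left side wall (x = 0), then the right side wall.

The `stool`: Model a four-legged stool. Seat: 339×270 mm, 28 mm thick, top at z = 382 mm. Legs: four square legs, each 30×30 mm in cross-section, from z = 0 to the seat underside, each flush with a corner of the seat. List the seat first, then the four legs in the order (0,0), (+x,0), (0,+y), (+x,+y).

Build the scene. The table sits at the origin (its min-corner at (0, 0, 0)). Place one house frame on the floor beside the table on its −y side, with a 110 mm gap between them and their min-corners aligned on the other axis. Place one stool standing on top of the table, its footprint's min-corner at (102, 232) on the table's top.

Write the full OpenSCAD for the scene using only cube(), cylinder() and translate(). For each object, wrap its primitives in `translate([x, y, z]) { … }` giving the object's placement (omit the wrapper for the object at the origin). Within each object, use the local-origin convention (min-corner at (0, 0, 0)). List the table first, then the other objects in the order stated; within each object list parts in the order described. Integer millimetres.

translate([0, 0, 702]) cube([648, 649, 42]);
translate([95, 95, 0]) cylinder(h = 702, r = 42);
translate([553, 95, 0]) cylinder(h = 702, r = 42);
translate([95, 554, 0]) cylinder(h = 702, r = 42);
translate([553, 554, 0]) cylinder(h = 702, r = 42);
translate([0, -5590, 0]) {
  cube([3780, 140, 2400]);
  translate([0, 5340, 0]) cube([3780, 140, 2400]);
  translate([0, 140, 0]) cube([140, 5200, 2400]);
  translate([3640, 140, 0]) cube([140, 5200, 2400]);
}
translate([102, 232, 744]) {
  translate([0, 0, 354]) cube([339, 270, 28]);
  cube([30, 30, 354]);
  translate([309, 0, 0]) cube([30, 30, 354]);
  translate([0, 240, 0]) cube([30, 30, 354]);
  translate([309, 240, 0]) cube([30, 30, 354]);
}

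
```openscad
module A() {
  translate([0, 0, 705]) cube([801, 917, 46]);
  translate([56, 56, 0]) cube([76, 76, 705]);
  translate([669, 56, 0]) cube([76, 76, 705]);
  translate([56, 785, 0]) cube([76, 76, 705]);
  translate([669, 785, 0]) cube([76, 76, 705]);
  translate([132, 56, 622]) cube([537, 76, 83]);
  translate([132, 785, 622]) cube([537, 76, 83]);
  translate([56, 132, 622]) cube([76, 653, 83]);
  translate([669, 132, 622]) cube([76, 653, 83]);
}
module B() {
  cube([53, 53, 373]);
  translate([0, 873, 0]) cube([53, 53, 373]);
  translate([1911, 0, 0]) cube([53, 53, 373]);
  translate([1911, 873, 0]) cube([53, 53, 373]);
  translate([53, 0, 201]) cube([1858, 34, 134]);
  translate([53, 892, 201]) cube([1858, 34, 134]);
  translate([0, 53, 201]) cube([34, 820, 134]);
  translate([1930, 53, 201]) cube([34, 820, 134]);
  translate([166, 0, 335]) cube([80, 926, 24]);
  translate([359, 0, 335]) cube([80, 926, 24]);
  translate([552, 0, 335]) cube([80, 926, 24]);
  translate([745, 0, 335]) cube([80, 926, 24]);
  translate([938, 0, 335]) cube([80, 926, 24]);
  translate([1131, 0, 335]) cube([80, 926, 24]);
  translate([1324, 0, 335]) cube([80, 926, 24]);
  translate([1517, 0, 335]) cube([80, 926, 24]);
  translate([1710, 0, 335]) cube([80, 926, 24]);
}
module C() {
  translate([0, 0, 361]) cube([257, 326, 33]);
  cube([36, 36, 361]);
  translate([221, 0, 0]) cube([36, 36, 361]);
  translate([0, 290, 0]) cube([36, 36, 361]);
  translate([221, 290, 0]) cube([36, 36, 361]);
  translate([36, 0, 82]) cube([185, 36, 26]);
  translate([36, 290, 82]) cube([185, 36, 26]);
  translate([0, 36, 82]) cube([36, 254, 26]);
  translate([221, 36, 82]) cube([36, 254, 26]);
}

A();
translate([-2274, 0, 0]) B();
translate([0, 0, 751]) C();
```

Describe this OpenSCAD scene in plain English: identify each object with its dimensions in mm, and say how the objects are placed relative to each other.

A is a rectangular dining table. The top is 801×917×46 mm with its upper surface at z = 751 mm. It stands on four 76×76 mm square legs, each inset 56 mm from the nearest pair of top edges, running from the floor to the underside of the top. Four apron rails, 76 mm thick and 83 mm tall, run between adjacent legs with their top edges flush with the underside of the top and their outer faces flush with the legs' outer faces.

B is a bed frame 1964 mm long (x) by 926 mm wide (y). Four 53×53 mm corner posts, 373 mm tall, at the corners of the footprint. Four rails of 34 mm thickness and 134 mm height run between adjacent posts with their undersides at z = 201 mm, their outer faces flush with the outside of the frame (the two x-running rails run between the posts' inner faces; the two y-running rails run between the posts' inner faces). 9 slats, each 80 mm wide (x) and 24 mm thick, lie across the top of the two x-running rails, running the full 926 mm width of the frame in y; the slats are evenly spaced along x between the inner faces of the end posts with equal gaps (rounded down to the nearest mm) at the −x end and between each pair — any rounding remainder accumulates at the +x end.

C is a four-legged stool. The seat is a 257×326×33 mm slab whose top surface is at z = 394 mm; four square legs, each 36×36 mm in cross-section, run from the floor (z = 0) to the underside of the seat, each flush with a corner of the seat. Four stretchers, 36 mm wide and 26 mm tall, connect adjacent legs with their undersides at z = 82 mm, each running between the inner faces of the legs it joins and aligned with the legs' outer faces on the other axis.

The bed frame is on the floor beside the table on its −x side. The stool is on top of the table.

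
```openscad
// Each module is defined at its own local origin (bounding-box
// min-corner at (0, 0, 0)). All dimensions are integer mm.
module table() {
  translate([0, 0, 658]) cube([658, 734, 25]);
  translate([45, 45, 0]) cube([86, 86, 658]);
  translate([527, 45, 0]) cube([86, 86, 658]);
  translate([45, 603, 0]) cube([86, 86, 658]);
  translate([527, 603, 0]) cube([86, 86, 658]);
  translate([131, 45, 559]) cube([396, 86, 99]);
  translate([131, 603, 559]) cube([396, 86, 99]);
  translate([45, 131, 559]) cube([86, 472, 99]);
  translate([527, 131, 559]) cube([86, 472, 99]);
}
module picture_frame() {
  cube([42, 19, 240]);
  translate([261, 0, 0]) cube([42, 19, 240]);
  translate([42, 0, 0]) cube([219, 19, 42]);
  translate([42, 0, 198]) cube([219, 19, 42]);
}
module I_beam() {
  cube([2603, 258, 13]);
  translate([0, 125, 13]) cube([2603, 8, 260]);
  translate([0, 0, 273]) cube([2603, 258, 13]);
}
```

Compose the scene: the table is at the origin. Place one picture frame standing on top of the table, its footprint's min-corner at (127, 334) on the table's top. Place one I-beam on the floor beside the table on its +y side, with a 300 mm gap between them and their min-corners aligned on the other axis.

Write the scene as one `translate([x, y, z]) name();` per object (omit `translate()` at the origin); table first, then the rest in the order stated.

table();
translate([127, 334, 683]) picture_frame();
translate([0, 1034, 0]) I_beam();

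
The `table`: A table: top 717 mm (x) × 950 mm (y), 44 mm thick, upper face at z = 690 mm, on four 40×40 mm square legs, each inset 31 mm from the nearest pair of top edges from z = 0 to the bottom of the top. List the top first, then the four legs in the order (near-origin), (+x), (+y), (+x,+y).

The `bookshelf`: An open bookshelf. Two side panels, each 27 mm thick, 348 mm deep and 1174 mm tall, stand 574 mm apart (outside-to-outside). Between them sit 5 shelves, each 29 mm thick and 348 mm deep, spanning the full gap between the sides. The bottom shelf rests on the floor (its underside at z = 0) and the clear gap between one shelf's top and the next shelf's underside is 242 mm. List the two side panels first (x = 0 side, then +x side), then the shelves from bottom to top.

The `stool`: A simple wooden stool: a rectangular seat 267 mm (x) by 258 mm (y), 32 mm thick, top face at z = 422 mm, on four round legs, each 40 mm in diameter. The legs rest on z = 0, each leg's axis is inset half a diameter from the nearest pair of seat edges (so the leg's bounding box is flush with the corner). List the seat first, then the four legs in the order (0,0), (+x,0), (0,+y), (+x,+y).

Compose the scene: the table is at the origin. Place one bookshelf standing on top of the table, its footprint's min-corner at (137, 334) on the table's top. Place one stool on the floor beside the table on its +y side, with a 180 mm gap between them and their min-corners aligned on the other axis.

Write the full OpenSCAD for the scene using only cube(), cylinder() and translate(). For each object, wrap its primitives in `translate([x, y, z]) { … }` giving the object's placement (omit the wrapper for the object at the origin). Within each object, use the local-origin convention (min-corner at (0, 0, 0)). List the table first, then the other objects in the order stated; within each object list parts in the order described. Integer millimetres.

translate([0, 0, 646]) cube([717, 950, 44]);
translate([31, 31, 0]) cube([40, 40, 646]);
translate([646, 31, 0]) cube([40, 40, 646]);
translate([31, 879, 0]) cube([40, 40, 646]);
translate([646, 879, 0]) cube([40, 40, 646]);
translate([137, 334, 690]) {
  cube([27, 348, 1174]);
  translate([547, 0, 0]) cube([27, 348, 1174]);
  translate([27, 0, 0]) cube([520, 348, 29]);
  translate([27, 0, 271]) cube([520, 348, 29]);
  translate([27, 0, 542]) cube([520, 348, 29]);
  translate([27, 0, 813]) cube([520, 348, 29]);
  translate([27, 0, 1084]) cube([520, 348, 29]);
}
translate([0, 1130, 0]) {
  translate([0, 0, 390]) cube([267, 258, 32]);
  translate([20, 20, 0]) cylinder(h = 390, r = 20);
  translate([247, 20, 0]) cylinder(h = 390, r = 20);
  translate([20, 238, 0]) cylinder(h = 390, r = 20);
  translate([247, 238, 0]) cylinder(h = 390, r = 20);
}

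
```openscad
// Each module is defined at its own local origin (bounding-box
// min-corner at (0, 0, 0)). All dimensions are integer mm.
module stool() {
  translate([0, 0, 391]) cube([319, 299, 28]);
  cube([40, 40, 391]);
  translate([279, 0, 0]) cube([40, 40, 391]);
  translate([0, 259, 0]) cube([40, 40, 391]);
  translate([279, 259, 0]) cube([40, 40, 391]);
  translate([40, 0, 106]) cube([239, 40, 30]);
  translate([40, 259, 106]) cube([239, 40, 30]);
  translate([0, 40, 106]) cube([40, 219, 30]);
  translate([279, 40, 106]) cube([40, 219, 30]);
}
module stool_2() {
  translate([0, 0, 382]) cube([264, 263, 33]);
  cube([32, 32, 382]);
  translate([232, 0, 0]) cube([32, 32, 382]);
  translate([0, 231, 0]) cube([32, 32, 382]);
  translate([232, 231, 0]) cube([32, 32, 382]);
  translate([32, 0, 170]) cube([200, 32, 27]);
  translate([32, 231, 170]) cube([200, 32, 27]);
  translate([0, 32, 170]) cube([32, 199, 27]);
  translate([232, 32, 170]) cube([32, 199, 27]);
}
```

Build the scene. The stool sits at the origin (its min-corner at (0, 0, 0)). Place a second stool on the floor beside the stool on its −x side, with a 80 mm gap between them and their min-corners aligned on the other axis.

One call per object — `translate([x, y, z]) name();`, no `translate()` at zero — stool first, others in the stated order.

stool();
translate([-344, 0, 0]) stool_2();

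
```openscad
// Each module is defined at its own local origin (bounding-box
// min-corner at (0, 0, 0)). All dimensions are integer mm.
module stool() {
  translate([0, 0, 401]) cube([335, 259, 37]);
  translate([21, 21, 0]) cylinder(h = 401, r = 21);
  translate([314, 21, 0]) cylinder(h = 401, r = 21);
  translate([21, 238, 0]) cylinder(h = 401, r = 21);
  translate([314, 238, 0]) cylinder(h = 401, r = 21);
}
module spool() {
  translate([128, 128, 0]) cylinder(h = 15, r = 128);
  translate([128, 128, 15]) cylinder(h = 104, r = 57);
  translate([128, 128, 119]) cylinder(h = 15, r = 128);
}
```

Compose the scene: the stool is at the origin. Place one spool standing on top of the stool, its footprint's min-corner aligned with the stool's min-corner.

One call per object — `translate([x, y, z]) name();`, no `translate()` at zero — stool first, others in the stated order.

stool();
translate([0, 0, 438]) spool();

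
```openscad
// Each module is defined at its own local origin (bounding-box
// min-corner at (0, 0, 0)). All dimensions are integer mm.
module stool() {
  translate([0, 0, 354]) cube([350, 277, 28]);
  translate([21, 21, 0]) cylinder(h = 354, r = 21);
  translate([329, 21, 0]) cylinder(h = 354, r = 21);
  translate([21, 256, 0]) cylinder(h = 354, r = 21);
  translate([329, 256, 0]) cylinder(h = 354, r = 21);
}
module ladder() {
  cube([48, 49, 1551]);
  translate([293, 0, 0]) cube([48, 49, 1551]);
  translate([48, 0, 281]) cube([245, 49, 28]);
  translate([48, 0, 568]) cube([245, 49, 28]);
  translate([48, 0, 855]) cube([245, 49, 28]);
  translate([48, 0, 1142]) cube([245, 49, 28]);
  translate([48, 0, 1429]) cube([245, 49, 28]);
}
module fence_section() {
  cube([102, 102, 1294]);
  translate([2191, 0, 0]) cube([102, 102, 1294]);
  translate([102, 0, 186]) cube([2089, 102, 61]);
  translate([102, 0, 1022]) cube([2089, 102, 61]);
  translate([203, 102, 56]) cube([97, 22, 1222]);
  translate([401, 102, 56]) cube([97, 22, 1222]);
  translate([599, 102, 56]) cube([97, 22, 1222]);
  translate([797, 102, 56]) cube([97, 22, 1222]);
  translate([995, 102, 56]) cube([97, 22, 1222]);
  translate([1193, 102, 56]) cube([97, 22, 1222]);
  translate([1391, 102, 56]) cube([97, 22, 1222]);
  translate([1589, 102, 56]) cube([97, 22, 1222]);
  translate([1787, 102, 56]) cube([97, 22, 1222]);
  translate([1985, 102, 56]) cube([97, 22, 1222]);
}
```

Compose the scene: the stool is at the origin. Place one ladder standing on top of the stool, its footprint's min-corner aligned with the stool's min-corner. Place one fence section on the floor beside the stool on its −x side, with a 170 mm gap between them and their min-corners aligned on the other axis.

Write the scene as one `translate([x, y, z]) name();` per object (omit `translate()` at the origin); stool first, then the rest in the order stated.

stool();
translate([0, 0, 382]) ladder();
translate([-2463, 0, 0]) fence_section();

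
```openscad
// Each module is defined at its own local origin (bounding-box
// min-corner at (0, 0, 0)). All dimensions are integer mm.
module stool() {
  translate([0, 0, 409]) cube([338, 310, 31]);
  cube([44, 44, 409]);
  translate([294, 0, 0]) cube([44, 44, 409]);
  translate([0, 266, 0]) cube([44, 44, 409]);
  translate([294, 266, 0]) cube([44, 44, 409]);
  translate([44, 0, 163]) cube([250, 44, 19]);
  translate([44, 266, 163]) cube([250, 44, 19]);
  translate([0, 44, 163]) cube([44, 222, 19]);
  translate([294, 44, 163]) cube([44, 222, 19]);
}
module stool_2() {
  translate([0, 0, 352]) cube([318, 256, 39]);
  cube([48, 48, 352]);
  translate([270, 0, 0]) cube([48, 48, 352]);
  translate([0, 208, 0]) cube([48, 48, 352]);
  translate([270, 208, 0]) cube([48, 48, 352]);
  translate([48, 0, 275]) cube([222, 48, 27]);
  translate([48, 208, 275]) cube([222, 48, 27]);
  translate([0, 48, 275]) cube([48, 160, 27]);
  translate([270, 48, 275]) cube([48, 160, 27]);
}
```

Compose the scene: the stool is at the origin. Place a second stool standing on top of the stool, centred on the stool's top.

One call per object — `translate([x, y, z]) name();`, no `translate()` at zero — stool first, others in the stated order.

stool();
translate([10, 27, 440]) stool_2();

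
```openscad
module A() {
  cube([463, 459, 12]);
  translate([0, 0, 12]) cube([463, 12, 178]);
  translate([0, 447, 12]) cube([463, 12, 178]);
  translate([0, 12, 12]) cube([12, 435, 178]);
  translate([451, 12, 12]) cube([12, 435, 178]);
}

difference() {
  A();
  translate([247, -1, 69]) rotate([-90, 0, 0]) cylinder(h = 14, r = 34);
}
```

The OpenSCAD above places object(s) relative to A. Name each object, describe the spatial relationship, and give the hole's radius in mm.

A is an open box. The open box has a circular hole through its front wall. The hole's radius is 34 mm.

The subtracted cylinder has r = 34 mm.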